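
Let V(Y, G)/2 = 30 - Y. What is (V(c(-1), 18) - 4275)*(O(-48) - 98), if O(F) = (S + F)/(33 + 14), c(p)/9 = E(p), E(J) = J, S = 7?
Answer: 19503459/47 ≈ 4.1497e+5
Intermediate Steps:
c(p) = 9*p
V(Y, G) = 60 - 2*Y (V(Y, G) = 2*(30 - Y) = 60 - 2*Y)
O(F) = 7/47 + F/47 (O(F) = (7 + F)/(33 + 14) = (7 + F)/47 = (7 + F)*(1/47) = 7/47 + F/47)
(V(c(-1), 18) - 4275)*(O(-48) - 98) = ((60 - 18*(-1)) - 4275)*((7/47 + (1/47)*(-48)) - 98) = ((60 - 2*(-9)) - 4275)*((7/47 - 48/47) - 98) = ((60 + 18) - 4275)*(-41/47 - 98) = (78 - 4275)*(-4647/47) = -4197*(-4647/47) = 19503459/47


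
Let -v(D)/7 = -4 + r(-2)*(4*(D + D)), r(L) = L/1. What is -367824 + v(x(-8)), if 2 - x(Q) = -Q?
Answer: -368468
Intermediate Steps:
r(L) = L (r(L) = L*1 = L)
x(Q) = 2 + Q (x(Q) = 2 - (-1)*Q = 2 + Q)
v(D) = 28 + 112*D (v(D) = -7*(-4 - 8*(D + D)) = -7*(-4 - 8*2*D) = -7*(-4 - 16*D) = 28 + 112*D)
-367824 + v(x(-8)) = -367824 + (28 + 112*(2 - 8)) = -367824 + (28 + 112*(-6)) = -367824 + (28 - 672) = -367824 - 644 = -368468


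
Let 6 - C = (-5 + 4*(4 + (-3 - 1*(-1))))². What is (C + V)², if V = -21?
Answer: 576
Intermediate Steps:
C = -3 (C = 6 - (-5 + 4*(4 + (-3 - 1*(-1))))² = 6 - (-5 + 4*(4 + (-3 + 1)))² = 6 - (-5 + 4*(4 - 2))² = 6 - (-5 + 4*2)² = 6 - (-5 + 8)² = 6 - 1*3² = 6 - 1*9 = 6 - 9 = -3)
(C + V)² = (-3 - 21)² = (-24)² = 576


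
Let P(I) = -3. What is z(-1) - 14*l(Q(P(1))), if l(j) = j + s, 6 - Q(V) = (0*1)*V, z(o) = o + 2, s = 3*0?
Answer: -83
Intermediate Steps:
s = 0
z(o) = 2 + o
Q(V) = 6 (Q(V) = 6 - 0*1*V = 6 - 0*V = 6 - 1*0 = 6 + 0 = 6)
l(j) = j (l(j) = j + 0 = j)
z(-1) - 14*l(Q(P(1))) = (2 - 1) - 14*6 = 1 - 84 = -83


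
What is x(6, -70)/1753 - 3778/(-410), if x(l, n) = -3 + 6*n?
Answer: 3224702/359365 ≈ 8.9733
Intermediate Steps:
x(6, -70)/1753 - 3778/(-410) = (-3 + 6*(-70))/1753 - 3778/(-410) = (-3 - 420)*(1/1753) - 3778*(-1/410) = -423*1/1753 + 1889/205 = -423/1753 + 1889/205 = 3224702/359365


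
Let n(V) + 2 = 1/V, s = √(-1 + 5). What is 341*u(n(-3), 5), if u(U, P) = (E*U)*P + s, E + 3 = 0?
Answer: 12617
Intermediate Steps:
E = -3 (E = -3 + 0 = -3)
s = 2 (s = √4 = 2)
n(V) = -2 + 1/V
u(U, P) = 2 - 3*P*U (u(U, P) = (-3*U)*P + 2 = -3*P*U + 2 = 2 - 3*P*U)
341*u(n(-3), 5) = 341*(2 - 3*5*(-2 + 1/(-3))) = 341*(2 - 3*5*(-2 - ⅓)) = 341*(2 - 3*5*(-7/3)) = 341*(2 + 35) = 341*37 = 12617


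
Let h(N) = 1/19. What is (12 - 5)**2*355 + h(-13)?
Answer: 330506/19 ≈ 17395.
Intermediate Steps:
h(N) = 1/19
(12 - 5)**2*355 + h(-13) = (12 - 5)**2*355 + 1/19 = 7**2*355 + 1/19 = 49*355 + 1/19 = 17395 + 1/19 = 330506/19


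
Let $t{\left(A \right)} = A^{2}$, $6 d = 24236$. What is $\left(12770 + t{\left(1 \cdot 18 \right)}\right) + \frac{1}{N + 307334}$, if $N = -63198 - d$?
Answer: $\frac{9431477263}{720290} \approx 13094.0$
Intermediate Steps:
$d = \frac{12118}{3}$ ($d = \frac{1}{6} \cdot 24236 = \frac{12118}{3} \approx 4039.3$)
$N = - \frac{201712}{3}$ ($N = -63198 - \frac{12118}{3} = - \frac{201712}{3} \approx -67237.0$)
$\left(12770 + t{\left(1 \cdot 18 \right)}\right) + \frac{1}{N + 307334} = \left(12770 + \left(1 \cdot 18\right)^{2}\right) + \frac{1}{- \frac{201712}{3} + 307334} = \left(12770 + 18^{2}\right) + \frac{1}{\frac{720290}{3}} = \left(12770 + 324\right) + \frac{3}{720290} = 13094 + \frac{3}{720290} = \frac{9431477263}{720290}$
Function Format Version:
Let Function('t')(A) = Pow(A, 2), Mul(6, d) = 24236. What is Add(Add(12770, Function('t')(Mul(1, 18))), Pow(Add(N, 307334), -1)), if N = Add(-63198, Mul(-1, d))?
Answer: Rational(9431477263, 720290) ≈ 13094.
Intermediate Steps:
d = Rational(12118, 3) (d = Mul(Rational(1, 6), 24236) = Rational(12118, 3) ≈ 4039.3)
N = Rational(-201712, 3) (N = Add(-63198, Mul(-1, Rational(12118, 3))) = Add(-63198, Rational(-12118, 3)) = Rational(-201712, 3) ≈ -67237.)
Add(Add(12770, Function('t')(Mul(1, 18))), Pow(Add(N, 307334), -1)) = Add(Add(12770, Pow(Mul(1, 18), 2)), Pow(Add(Rational(-201712, 3), 307334), -1)) = Add(Add(12770, Pow(18, 2)), Pow(Rational(720290, 3), -1)) = Add(Add(12770, 324), Rational(3, 720290)) = Add(13094, Rational(3, 720290)) = Rational(9431477263, 720290)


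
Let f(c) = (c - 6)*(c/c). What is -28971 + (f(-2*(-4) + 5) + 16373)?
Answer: -12591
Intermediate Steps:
f(c) = -6 + c (f(c) = (-6 + c)*1 = -6 + c)
-28971 + (f(-2*(-4) + 5) + 16373) = -28971 + ((-6 + (-2*(-4) + 5)) + 16373) = -28971 + ((-6 + (8 + 5)) + 16373) = -28971 + ((-6 + 13) + 16373) = -28971 + (7 + 16373) = -28971 + 16380 = -12591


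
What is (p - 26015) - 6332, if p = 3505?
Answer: -28842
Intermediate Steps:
(p - 26015) - 6332 = (3505 - 26015) - 6332 = -22510 - 6332 = -28842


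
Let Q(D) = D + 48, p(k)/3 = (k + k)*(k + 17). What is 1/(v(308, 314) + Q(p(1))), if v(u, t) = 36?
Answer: 1/192 ≈ 0.0052083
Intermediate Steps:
p(k) = 6*k*(17 + k) (p(k) = 3*((k + k)*(k + 17)) = 3*((2*k)*(17 + k)) = 3*(2*k*(17 + k)) = 6*k*(17 + k))
Q(D) = 48 + D
1/(v(308, 314) + Q(p(1))) = 1/(36 + (48 + 6*1*(17 + 1))) = 1/(36 + (48 + 6*1*18)) = 1/(36 + (48 + 108)) = 1/(36 + 156) = 1/192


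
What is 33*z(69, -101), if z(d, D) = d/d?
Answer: 33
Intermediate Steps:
z(d, D) = 1
33*z(69, -101) = 33*1 = 33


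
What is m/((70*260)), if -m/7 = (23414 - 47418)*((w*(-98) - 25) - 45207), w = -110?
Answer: -103373226/325 ≈ -3.1807e+5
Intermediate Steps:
m = -5788900656 (m = -7*(23414 - 47418)*((-110*(-98) - 25) - 45207) = -(-168028)*((10780 - 25) - 45207) = -(-168028)*(10755 - 45207) = -(-168028)*(-34452) = -7*826985808 = -5788900656)
m/((70*260)) = -5788900656/(70*260) = -5788900656/18200 = -5788900656*1/18200 = -103373226/325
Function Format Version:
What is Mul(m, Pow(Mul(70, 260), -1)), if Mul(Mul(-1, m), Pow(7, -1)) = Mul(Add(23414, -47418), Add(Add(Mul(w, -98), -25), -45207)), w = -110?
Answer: Rational(-103373226, 325) ≈ -3.1807e+5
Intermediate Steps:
m = -5788900656 (m = Mul(-7, Mul(Add(23414, -47418), Add(Add(Mul(-110, -98), -25), -45207))) = Mul(-7, Mul(-24004, Add(Add(10780, -25), -45207))) = Mul(-7, Mul(-24004, Add(10755, -45207))) = Mul(-7, Mul(-24004, -34452)) = Mul(-7, 826985808) = -5788900656)
Mul(m, Pow(Mul(70, 260), -1)) = Mul(-5788900656, Pow(Mul(70, 260), -1)) = Mul(-5788900656, Pow(18200, -1)) = Mul(-5788900656, Rational(1, 18200)) = Rational(-103373226, 325)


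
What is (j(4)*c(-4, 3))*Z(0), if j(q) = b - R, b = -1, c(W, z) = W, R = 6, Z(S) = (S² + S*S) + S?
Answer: 0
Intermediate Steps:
Z(S) = S + 2*S² (Z(S) = (S² + S²) + S = 2*S² + S = S + 2*S²)
j(q) = -7 (j(q) = -1 - 1*6 = -1 - 6 = -7)
(j(4)*c(-4, 3))*Z(0) = (-7*(-4))*(0*(1 + 2*0)) = 28*(0*(1 + 0)) = 28*(0*1) = 28*0 = 0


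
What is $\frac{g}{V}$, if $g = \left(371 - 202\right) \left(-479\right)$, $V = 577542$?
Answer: $- \frac{80951}{577542} \approx -0.14016$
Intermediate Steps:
$g = -80951$ ($g = \left(371 - 202\right) \left(-479\right) = 169 \left(-479\right) = -80951$)
$\frac{g}{V} = - \frac{80951}{577542}$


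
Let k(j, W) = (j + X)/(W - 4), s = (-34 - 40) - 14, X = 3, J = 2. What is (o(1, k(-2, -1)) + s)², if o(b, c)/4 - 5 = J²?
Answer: 2704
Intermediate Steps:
s = -88 (s = -74 - 14 = -88)
k(j, W) = (3 + j)/(-4 + W) (k(j, W) = (j + 3)/(W - 4) = (3 + j)/(-4 + W))
o(b, c) = 36 (o(b, c) = 20 + 4*2² = 20 + 4*4 = 20 + 16 = 36)
(o(1, k(-2, -1)) + s)² = (36 - 88)² = (-52)² = 2704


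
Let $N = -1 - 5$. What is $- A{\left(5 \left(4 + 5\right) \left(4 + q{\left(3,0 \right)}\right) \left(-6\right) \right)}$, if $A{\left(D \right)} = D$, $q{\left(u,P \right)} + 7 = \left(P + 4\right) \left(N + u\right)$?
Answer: $-4050$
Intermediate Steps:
$N = -6$ ($N = -1 - 5 = -6$)
$q{\left(u,P \right)} = -7 + \left(-6 + u\right) \left(4 + P\right)$ ($q{\left(u,P \right)} = -7 + \left(P + 4\right) \left(-6 + u\right) = -7 + \left(4 + P\right) \left(-6 + u\right) = -7 + \left(-6 + u\right) \left(4 + P\right)$)
$- A{\left(5 \left(4 + 5\right) \left(4 + q{\left(3,0 \right)}\right) \left(-6\right) \right)} = - 5 \left(4 + 5\right) \left(4 + \left(-31 - 0 + 4 \cdot 3 + 0 \cdot 3\right)\right) \left(-6\right) = - 5 \cdot 9 \left(4 + \left(-31 + 0 + 12 + 0\right)\right) \left(-6\right) = - 5 \cdot 9 \left(4 - 19\right) \left(-6\right) = - 5 \cdot 9 \left(-15\right) \left(-6\right) = - 5 \left(-135\right) \left(-6\right) = - \left(-675\right) \left(-6\right) = \left(-1\right) 4050 = -4050$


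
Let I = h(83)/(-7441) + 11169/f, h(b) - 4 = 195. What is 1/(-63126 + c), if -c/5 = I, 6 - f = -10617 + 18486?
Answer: -19502861/1230996481376 ≈ -1.5843e-5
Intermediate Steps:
h(b) = 199 (h(b) = 4 + 195 = 199)
f = -7863 (f = 6 - (-10617 + 18486) = 6 - 1*7869 = 6 - 7869 = -7863)
I = -28224422/19502861 (I = 199/(-7441) + 11169/(-7863) = 199*(-1/7441) + 11169*(-1/7863) = -199/7441 - 3723/2621 = -28224422/19502861 ≈ -1.4472)
c = 141122110/19502861 (c = -5*(-28224422/19502861) = 141122110/19502861 ≈ 7.2360)
1/(-63126 + c) = 1/(-63126 + 141122110/19502861) = 1/(-1230996481376/19502861) = -19502861/1230996481376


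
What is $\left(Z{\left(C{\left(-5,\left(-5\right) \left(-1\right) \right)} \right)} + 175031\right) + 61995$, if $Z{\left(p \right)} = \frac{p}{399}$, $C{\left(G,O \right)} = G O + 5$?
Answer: $\frac{94573354}{399} \approx 2.3703 \cdot 10^{5}$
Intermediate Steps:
$C{\left(G,O \right)} = 5 + G O$
$Z{\left(p \right)} = \frac{p}{399}$ ($Z{\left(p \right)} = p \frac{1}{399} = \frac{p}{399}$)
$\left(Z{\left(C{\left(-5,\left(-5\right) \left(-1\right) \right)} \right)} + 175031\right) + 61995 = \left(\frac{5 - 5 \left(\left(-5\right) \left(-1\right)\right)}{399} + 175031\right) + 61995 = \left(\frac{5 - 25}{399} + 175031\right) + 61995 = \left(\frac{1}{399} \left(-20\right) + 175031\right) + 61995 = \left(- \frac{20}{399} + 175031\right) + 61995 = \frac{69837349}{399} + 61995 = \frac{94573354}{399}$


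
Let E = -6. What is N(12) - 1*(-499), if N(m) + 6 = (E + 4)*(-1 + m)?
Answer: 471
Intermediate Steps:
N(m) = -4 - 2*m (N(m) = -6 + (-6 + 4)*(-1 + m) = -6 - 2*(-1 + m) = -6 + (2 - 2*m) = -4 - 2*m)
N(12) - 1*(-499) = (-4 - 2*12) - 1*(-499) = (-4 - 24) + 499 = -28 + 499 = 471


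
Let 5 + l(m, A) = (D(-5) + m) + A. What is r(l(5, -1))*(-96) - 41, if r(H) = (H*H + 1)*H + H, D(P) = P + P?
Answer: 129847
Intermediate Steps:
D(P) = 2*P
l(m, A) = -15 + A + m (l(m, A) = -5 + ((2*(-5) + m) + A) = -5 + ((-10 + m) + A) = -5 + (-10 + A + m) = -15 + A + m)
r(H) = H + H*(1 + H²) (r(H) = (H² + 1)*H + H = (1 + H²)*H + H = H*(1 + H²) + H = H + H*(1 + H²))
r(l(5, -1))*(-96) - 41 = ((-15 - 1 + 5)*(2 + (-15 - 1 + 5)²))*(-96) - 41 = -11*(2 + (-11)²)*(-96) - 41 = -11*(2 + 121)*(-96) - 41 = -11*123*(-96) - 41 = -1353*(-96) - 41 = 129888 - 41 = 129847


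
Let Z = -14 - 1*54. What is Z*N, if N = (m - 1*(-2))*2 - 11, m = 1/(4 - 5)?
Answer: 612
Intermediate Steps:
Z = -68 (Z = -14 - 54 = -68)
m = -1 (m = 1/(-1) = -1)
N = -9 (N = (-1 - 1*(-2))*2 - 11 = (-1 + 2)*2 - 11 = 1*2 - 11 = 2 - 11 = -9)
Z*N = -68*(-9) = 612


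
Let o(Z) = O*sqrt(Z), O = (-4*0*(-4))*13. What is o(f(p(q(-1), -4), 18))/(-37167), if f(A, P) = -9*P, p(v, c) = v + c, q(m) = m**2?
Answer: 0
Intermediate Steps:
O = 0 (O = (0*(-4))*13 = 0*13 = 0)
p(v, c) = c + v
o(Z) = 0 (o(Z) = 0*sqrt(Z) = 0)
o(f(p(q(-1), -4), 18))/(-37167) = 0/(-37167) = 0*(-1/37167) = 0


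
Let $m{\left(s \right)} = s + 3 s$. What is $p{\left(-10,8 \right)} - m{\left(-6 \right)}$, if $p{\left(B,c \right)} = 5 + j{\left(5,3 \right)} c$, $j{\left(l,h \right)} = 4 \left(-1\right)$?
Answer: $-3$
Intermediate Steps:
$j{\left(l,h \right)} = -4$
$p{\left(B,c \right)} = 5 - 4 c$
$m{\left(s \right)} = 4 s$
$p{\left(-10,8 \right)} - m{\left(-6 \right)} = \left(5 - 32\right) - 4 \left(-6\right) = \left(5 - 32\right) - -24 = -27 + 24 = -3$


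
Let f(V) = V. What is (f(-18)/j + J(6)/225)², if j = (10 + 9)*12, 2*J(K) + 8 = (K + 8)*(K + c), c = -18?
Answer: 16152361/73102500 ≈ 0.22095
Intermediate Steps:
J(K) = -4 + (-18 + K)*(8 + K)/2 (J(K) = -4 + ((K + 8)*(K - 18))/2 = -4 + ((8 + K)*(-18 + K))/2 = -4 + ((-18 + K)*(8 + K))/2 = -4 + (-18 + K)*(8 + K)/2)
j = 228 (j = 19*12 = 228)
(f(-18)/j + J(6)/225)² = (-18/228 + (-76 + (½)*6² - 5*6)/225)² = (-18*1/228 + (-76 + (½)*36 - 30)*(1/225))² = (-3/38 + (-76 + 18 - 30)*(1/225))² = (-3/38 - 88*1/225)² = (-3/38 - 88/225)² = (-4019/8550)² = 16152361/73102500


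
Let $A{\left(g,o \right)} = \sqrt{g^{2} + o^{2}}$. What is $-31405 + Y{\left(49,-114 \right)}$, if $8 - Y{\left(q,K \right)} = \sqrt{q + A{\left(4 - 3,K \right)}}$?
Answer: $-31397 - \sqrt{49 + \sqrt{12997}} \approx -31410.0$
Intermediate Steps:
$Y{\left(q,K \right)} = 8 - \sqrt{q + \sqrt{1 + K^{2}}}$ ($Y{\left(q,K \right)} = 8 - \sqrt{q + \sqrt{\left(4 - 3\right)^{2} + K^{2}}} = 8 - \sqrt{q + \sqrt{1^{2} + K^{2}}} = 8 - \sqrt{q + \sqrt{1 + K^{2}}}$)
$-31405 + Y{\left(49,-114 \right)} = -31405 + \left(8 - \sqrt{49 + \sqrt{1 + \left(-114\right)^{2}}}\right) = -31405 + \left(8 - \sqrt{49 + \sqrt{1 + 12996}}\right) = -31405 + \left(8 - \sqrt{49 + \sqrt{12997}}\right) = -31397 - \sqrt{49 + \sqrt{12997}}$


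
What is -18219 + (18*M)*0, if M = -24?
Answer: -18219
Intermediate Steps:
-18219 + (18*M)*0 = -18219 + (18*(-24))*0 = -18219 - 432*0 = -18219 + 0 = -18219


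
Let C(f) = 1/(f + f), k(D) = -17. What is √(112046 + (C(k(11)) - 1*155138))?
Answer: I*√49814386/34 ≈ 207.59*I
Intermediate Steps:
C(f) = 1/(2*f)
√(112046 + (C(k(11)) - 1*155138)) = √(112046 + ((½)/(-17) - 1*155138)) = √(112046 + ((½)*(-1/17) - 155138)) = √(112046 + (-1/34 - 155138)) = √(112046 - 5274693/34) = √(-1465129/34) = I*√49814386/34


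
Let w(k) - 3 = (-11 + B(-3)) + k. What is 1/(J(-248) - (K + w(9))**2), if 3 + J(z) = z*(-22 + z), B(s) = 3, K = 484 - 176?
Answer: -1/30387 ≈ -3.2909e-5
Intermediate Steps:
K = 308
J(z) = -3 + z*(-22 + z)
w(k) = -5 + k (w(k) = 3 + ((-11 + 3) + k) = 3 + (-8 + k) = -5 + k)
1/(J(-248) - (K + w(9))**2) = 1/((-3 + (-248)**2 - 22*(-248)) - (308 + (-5 + 9))**2) = 1/((-3 + 61504 + 5456) - (308 + 4)**2) = 1/(66957 - 1*312**2) = 1/(66957 - 1*97344) = 1/(66957 - 97344) = 1/(-30387) = -1/30387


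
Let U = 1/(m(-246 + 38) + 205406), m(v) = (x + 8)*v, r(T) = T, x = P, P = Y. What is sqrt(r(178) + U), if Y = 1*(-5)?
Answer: 3*sqrt(829394336006)/204782 ≈ 13.342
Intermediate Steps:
Y = -5
P = -5
x = -5
m(v) = 3*v (m(v) = (-5 + 8)*v = 3*v)
U = 1/204782 (U = 1/(3*(-246 + 38) + 205406) = 1/(3*(-208) + 205406) = 1/(-624 + 205406) = 1/204782 ≈ 4.8832e-6)
sqrt(r(178) + U) = sqrt(178 + 1/204782) = sqrt(36451197/204782) = 3*sqrt(829394336006)/204782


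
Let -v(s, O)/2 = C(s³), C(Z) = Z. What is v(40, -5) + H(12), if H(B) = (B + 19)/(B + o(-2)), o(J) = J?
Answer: -1279969/10 ≈ -1.2800e+5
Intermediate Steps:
v(s, O) = -2*s³
H(B) = (19 + B)/(-2 + B) (H(B) = (B + 19)/(B - 2) = (19 + B)/(-2 + B))
v(40, -5) + H(12) = -2*40³ + (19 + 12)/(-2 + 12) = -2*64000 + 31/10 = -128000 + (⅒)*31 = -128000 + 31/10 = -1279969/10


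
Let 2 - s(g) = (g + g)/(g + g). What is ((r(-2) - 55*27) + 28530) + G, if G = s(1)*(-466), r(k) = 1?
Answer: 26580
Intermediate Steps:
s(g) = 1 (s(g) = 2 - (g + g)/(g + g) = 2 - 2*g/(2*g) = 2 - 2*g*1/(2*g) = 2 - 1*1 = 2 - 1 = 1)
G = -466 (G = 1*(-466) = -466)
((r(-2) - 55*27) + 28530) + G = ((1 - 55*27) + 28530) - 466 = ((1 - 1485) + 28530) - 466 = (-1484 + 28530) - 466 = 27046 - 466 = 26580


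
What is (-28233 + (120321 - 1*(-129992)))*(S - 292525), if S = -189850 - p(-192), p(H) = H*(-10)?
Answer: -107552233600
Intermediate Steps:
p(H) = -10*H
S = -191770 (S = -189850 - (-10)*(-192) = -189850 - 1*1920 = -189850 - 1920 = -191770)
(-28233 + (120321 - 1*(-129992)))*(S - 292525) = (-28233 + (120321 - 1*(-129992)))*(-191770 - 292525) = (-28233 + (120321 + 129992))*(-484295) = (-28233 + 250313)*(-484295) = 222080*(-484295) = -107552233600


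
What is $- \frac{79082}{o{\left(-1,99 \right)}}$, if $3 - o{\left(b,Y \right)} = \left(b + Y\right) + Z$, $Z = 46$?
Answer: $\frac{79082}{141} \approx 560.87$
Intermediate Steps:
$o{\left(b,Y \right)} = -43 - Y - b$ ($o{\left(b,Y \right)} = 3 - \left(\left(b + Y\right) + 46\right) = 3 - \left(\left(Y + b\right) + 46\right) = 3 - \left(46 + Y + b\right) = -43 - Y - b$)
$- \frac{79082}{o{\left(-1,99 \right)}} = - \frac{79082}{-43 - 99 - -1} = - \frac{79082}{-43 - 99 + 1} = - \frac{79082}{-141} = \left(-79082\right) \left(- \frac{1}{141}\right) = \frac{79082}{141}$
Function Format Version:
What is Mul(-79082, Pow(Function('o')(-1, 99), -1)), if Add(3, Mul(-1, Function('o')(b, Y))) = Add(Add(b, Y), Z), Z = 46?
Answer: Rational(79082, 141) ≈ 560.87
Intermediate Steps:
Function('o')(b, Y) = Add(-43, Mul(-1, Y), Mul(-1, b)) (Function('o')(b, Y) = Add(3, Mul(-1, Add(Add(b, Y), 46))) = Add(3, Mul(-1, Add(Add(Y, b), 46))) = Add(3, Mul(-1, Add(46, Y, b))) = Add(3, Add(-46, Mul(-1, Y), Mul(-1, b))) = Add(-43, Mul(-1, Y), Mul(-1, b)))
Mul(-79082, Pow(Function('o')(-1, 99), -1)) = Mul(-79082, Pow(Add(-43, Mul(-1, 99), Mul(-1, -1)), -1)) = Mul(-79082, Pow(Add(-43, -99, 1), -1)) = Mul(-79082, Pow(-141, -1)) = Mul(-79082, Rational(-1, 141)) = Rational(79082, 141)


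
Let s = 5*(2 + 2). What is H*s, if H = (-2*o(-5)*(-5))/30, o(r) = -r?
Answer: 100/3 ≈ 33.333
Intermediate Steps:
s = 20 (s = 5*4 = 20)
H = 5/3 (H = (-(-2)*(-5)*(-5))/30 = (-2*5*(-5))*(1/30) = -10*(-5)*(1/30) = 50*(1/30) = 5/3 ≈ 1.6667)
H*s = (5/3)*20 = 100/3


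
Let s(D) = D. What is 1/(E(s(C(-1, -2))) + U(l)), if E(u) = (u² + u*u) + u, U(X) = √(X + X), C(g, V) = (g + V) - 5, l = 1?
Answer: 60/7199 - √2/14398 ≈ 0.0082363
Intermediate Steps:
C(g, V) = -5 + V + g (C(g, V) = (V + g) - 5 = -5 + V + g)
U(X) = √2*√X (U(X) = √(2*X) = √2*√X)
E(u) = u + 2*u² (E(u) = (u² + u²) + u = 2*u² + u = u + 2*u²)
1/(E(s(C(-1, -2))) + U(l)) = 1/((-5 - 2 - 1)*(1 + 2*(-5 - 2 - 1)) + √2*√1) = 1/(-8*(1 + 2*(-8)) + √2*1) = 1/(-8*(1 - 16) + √2) = 1/(-8*(-15) + √2) = 1/(120 + √2)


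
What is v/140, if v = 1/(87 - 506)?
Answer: -1/58660 ≈ -1.7047e-5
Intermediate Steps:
v = -1/419 (v = 1/(-419) = -1/419 ≈ -0.0023866)
v/140 = -1/419/140 = -1/419*1/140 = -1/58660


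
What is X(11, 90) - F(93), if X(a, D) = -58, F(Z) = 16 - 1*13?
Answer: -61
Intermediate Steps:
F(Z) = 3 (F(Z) = 16 - 13 = 3)
X(11, 90) - F(93) = -58 - 1*3 = -58 - 3 = -61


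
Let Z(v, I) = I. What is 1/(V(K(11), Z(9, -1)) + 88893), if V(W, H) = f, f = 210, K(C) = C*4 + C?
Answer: 1/89103 ≈ 1.1223e-5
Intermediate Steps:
K(C) = 5*C (K(C) = 4*C + C = 5*C)
V(W, H) = 210
1/(V(K(11), Z(9, -1)) + 88893) = 1/(210 + 88893) = 1/89103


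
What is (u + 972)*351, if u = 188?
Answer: 407160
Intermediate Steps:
(u + 972)*351 = (188 + 972)*351 = 1160*351 = 407160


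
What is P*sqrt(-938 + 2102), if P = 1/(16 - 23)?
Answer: -2*sqrt(291)/7 ≈ -4.8739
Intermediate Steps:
P = -1/7 (P = 1/(-7) = -1/7 ≈ -0.14286)
P*sqrt(-938 + 2102) = -sqrt(-938 + 2102)/7 = -2*sqrt(291)/7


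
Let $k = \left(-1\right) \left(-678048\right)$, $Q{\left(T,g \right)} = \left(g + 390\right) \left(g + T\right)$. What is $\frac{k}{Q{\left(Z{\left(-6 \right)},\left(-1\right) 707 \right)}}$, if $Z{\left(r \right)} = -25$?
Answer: $\frac{56504}{19337} \approx 2.9221$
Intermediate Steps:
$Q{\left(T,g \right)} = \left(390 + g\right) \left(T + g\right)$
$k = 678048$
$\frac{k}{Q{\left(Z{\left(-6 \right)},\left(-1\right) 707 \right)}} = \frac{678048}{\left(\left(-1\right) 707\right)^{2} + 390 \left(-25\right) + 390 \left(\left(-1\right) 707\right) - 25 \left(\left(-1\right) 707\right)} = \frac{678048}{\left(-707\right)^{2} - 9750 + 390 \left(-707\right) - -17675} = \frac{678048}{499849 - 9750 - 275730 + 17675} = \frac{678048}{232044} = 678048 \cdot \frac{1}{232044} = \frac{56504}{19337}$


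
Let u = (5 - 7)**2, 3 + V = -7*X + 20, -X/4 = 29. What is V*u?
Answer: 3316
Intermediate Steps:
X = -116 (X = -4*29 = -116)
V = 829 (V = -3 + (-7*(-116) + 20) = -3 + (812 + 20) = -3 + 832 = 829)
u = 4 (u = (-2)**2 = 4)
V*u = 829*4 = 3316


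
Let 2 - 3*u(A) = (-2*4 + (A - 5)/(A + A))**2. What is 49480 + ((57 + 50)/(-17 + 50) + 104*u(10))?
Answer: 1044349/22 ≈ 47470.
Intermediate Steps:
u(A) = 2/3 - (-8 + (-5 + A)/(2*A))**2/3 (u(A) = 2/3 - (-2*4 + (A - 5)/(A + A))**2/3 = 2/3 - (-8 + (-5 + A)/((2*A)))**2/3 = 2/3 - (-8 + (-5 + A)*(1/(2*A)))**2/3 = 2/3 - (-8 + (-5 + A)/(2*A))**2/3)
49480 + ((57 + 50)/(-17 + 50) + 104*u(10)) = 49480 + ((57 + 50)/(-17 + 50) + 104*((1/12)*(-25 - 217*10**2 - 150*10)/10**2)) = 49480 + (107/33 + 104*((1/12)*(1/100)*(-25 - 217*100 - 1500))) = 49480 + (107*(1/33) + 104*((1/12)*(1/100)*(-25 - 21700 - 1500))) = 49480 + (107/33 + 104*((1/12)*(1/100)*(-23225))) = 49480 + (107/33 + 104*(-929/48)) = 49480 + (107/33 - 12077/6) = 49480 - 44211/22 = 1044349/22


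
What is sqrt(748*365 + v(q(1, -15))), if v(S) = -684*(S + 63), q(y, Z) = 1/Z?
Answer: 2*sqrt(1437335)/5 ≈ 479.56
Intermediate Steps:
v(S) = -43092 - 684*S (v(S) = -684*(63 + S) = -43092 - 684*S)
sqrt(748*365 + v(q(1, -15))) = sqrt(748*365 + (-43092 - 684/(-15))) = sqrt(273020 + (-43092 - 684*(-1/15))) = sqrt(273020 + (-43092 + 228/5)) = sqrt(273020 - 215232/5) = sqrt(1149868/5) = 2*sqrt(1437335)/5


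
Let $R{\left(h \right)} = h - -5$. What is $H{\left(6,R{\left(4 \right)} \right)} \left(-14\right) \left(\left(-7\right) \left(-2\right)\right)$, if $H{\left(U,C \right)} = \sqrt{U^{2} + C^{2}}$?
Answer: $- 588 \sqrt{13} \approx -2120.1$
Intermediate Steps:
$R{\left(h \right)} = 5 + h$ ($R{\left(h \right)} = h + 5 = 5 + h$)
$H{\left(U,C \right)} = \sqrt{C^{2} + U^{2}}$
$H{\left(6,R{\left(4 \right)} \right)} \left(-14\right) \left(\left(-7\right) \left(-2\right)\right) = \sqrt{\left(5 + 4\right)^{2} + 6^{2}} \left(-14\right) \left(\left(-7\right) \left(-2\right)\right) = \sqrt{9^{2} + 36} \left(-14\right) 14 = \sqrt{81 + 36} \left(-14\right) 14 = \sqrt{117} \left(-14\right) 14 = 3 \sqrt{13} \left(-14\right) 14 = - 42 \sqrt{13} \cdot 14 = - 588 \sqrt{13}$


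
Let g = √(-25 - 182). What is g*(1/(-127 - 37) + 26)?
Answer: 12789*I*√23/164 ≈ 373.99*I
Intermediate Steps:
g = 3*I*√23 (g = √(-207) = 3*I*√23 ≈ 14.387*I)
g*(1/(-127 - 37) + 26) = (3*I*√23)*(1/(-127 - 37) + 26) = (3*I*√23)*(1/(-164) + 26) = (3*I*√23)*(-1/164 + 26) = (3*I*√23)*(4263/164) = 12789*I*√23/164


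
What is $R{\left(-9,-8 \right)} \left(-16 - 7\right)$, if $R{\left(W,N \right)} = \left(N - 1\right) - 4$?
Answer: $299$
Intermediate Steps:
$R{\left(W,N \right)} = -5 + N$ ($R{\left(W,N \right)} = \left(-1 + N\right) - 4 = -5 + N$)
$R{\left(-9,-8 \right)} \left(-16 - 7\right) = \left(-5 - 8\right) \left(-16 - 7\right) = - 13 \left(-16 - 7\right) = \left(-13\right) \left(-23\right) = 299$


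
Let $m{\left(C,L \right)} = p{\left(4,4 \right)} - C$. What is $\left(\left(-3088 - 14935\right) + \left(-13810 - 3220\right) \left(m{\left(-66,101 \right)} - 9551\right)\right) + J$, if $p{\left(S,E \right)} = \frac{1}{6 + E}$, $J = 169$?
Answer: $161509993$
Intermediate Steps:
$m{\left(C,L \right)} = \frac{1}{10} - C$ ($m{\left(C,L \right)} = \frac{1}{6 + 4} - C = \frac{1}{10} - C$)
$\left(\left(-3088 - 14935\right) + \left(-13810 - 3220\right) \left(m{\left(-66,101 \right)} - 9551\right)\right) + J = \left(\left(-3088 - 14935\right) + \left(-13810 - 3220\right) \left(\left(\frac{1}{10} - -66\right) - 9551\right)\right) + 169 = \left(-18023 - 17030 \left(\left(\frac{1}{10} + 66\right) - 9551\right)\right) + 169 = \left(-18023 - 17030 \left(\frac{661}{10} - 9551\right)\right) + 169 = \left(-18023 - -161527847\right) + 169 = \left(-18023 + 161527847\right) + 169 = 161509824 + 169 = 161509993$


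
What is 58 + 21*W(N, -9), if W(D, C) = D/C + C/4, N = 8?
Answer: -95/12 ≈ -7.9167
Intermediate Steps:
W(D, C) = C/4 + D/C (W(D, C) = D/C + C*(¼) = D/C + C/4 = C/4 + D/C)
58 + 21*W(N, -9) = 58 + 21*((¼)*(-9) + 8/(-9)) = 58 + 21*(-9/4 + 8*(-⅑)) = 58 + 21*(-9/4 - 8/9) = 58 + 21*(-113/36) = 58 - 791/12 = -95/12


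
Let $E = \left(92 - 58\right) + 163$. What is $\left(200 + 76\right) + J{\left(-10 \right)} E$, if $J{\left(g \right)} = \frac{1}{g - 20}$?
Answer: $\frac{8083}{30} \approx 269.43$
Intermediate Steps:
$J{\left(g \right)} = \frac{1}{-20 + g}$
$E = 197$ ($E = \left(92 - 58\right) + 163 = 34 + 163 = 197$)
$\left(200 + 76\right) + J{\left(-10 \right)} E = \left(200 + 76\right) + \frac{1}{-20 - 10} \cdot 197 = 276 + \frac{1}{-30} \cdot 197 = 276 - \frac{197}{30} = \frac{8083}{30}$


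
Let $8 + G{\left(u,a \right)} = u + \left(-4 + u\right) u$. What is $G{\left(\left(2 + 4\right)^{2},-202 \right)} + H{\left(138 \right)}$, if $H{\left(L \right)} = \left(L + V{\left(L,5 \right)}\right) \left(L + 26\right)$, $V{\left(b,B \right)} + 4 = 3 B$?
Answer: $25616$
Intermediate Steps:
$V{\left(b,B \right)} = -4 + 3 B$
$H{\left(L \right)} = \left(11 + L\right) \left(26 + L\right)$ ($H{\left(L \right)} = \left(L + \left(-4 + 3 \cdot 5\right)\right) \left(L + 26\right) = \left(L + \left(-4 + 15\right)\right) \left(26 + L\right) = \left(L + 11\right) \left(26 + L\right) = \left(11 + L\right) \left(26 + L\right)$)
$G{\left(u,a \right)} = -8 + u + u \left(-4 + u\right)$ ($G{\left(u,a \right)} = -8 + \left(u + \left(-4 + u\right) u\right) = -8 + \left(u + u \left(-4 + u\right)\right) = -8 + u + u \left(-4 + u\right)$)
$G{\left(\left(2 + 4\right)^{2},-202 \right)} + H{\left(138 \right)} = \left(-8 + \left(\left(2 + 4\right)^{2}\right)^{2} - 3 \left(2 + 4\right)^{2}\right) + \left(286 + 138^{2} + 37 \cdot 138\right) = \left(-8 + \left(6^{2}\right)^{2} - 3 \cdot 6^{2}\right) + \left(286 + 19044 + 5106\right) = \left(-8 + 36^{2} - 108\right) + 24436 = \left(-8 + 1296 - 108\right) + 24436 = 1180 + 24436 = 25616$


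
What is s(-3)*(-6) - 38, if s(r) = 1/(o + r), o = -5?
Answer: -149/4 ≈ -37.250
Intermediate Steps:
s(r) = 1/(-5 + r)
s(-3)*(-6) - 38 = -6/(-5 - 3) - 38 = -6/(-8) - 38 = -⅛*(-6) - 38 = ¾ - 38 = -149/4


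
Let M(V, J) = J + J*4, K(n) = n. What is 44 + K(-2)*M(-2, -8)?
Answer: 124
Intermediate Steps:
M(V, J) = 5*J (M(V, J) = J + 4*J = 5*J)
44 + K(-2)*M(-2, -8) = 44 - 10*(-8) = 44 - 2*(-40) = 44 + 80 = 124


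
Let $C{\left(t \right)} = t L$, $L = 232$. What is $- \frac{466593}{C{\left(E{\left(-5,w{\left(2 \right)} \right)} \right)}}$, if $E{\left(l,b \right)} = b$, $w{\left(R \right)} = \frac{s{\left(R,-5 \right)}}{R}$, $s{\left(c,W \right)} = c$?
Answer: $- \frac{466593}{232} \approx -2011.2$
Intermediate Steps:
$w{\left(R \right)} = 1$ ($w{\left(R \right)} = \frac{R}{R} = 1$)
$C{\left(t \right)} = 232 t$ ($C{\left(t \right)} = t 232 = 232 t$)
$- \frac{466593}{C{\left(E{\left(-5,w{\left(2 \right)} \right)} \right)}} = - \frac{466593}{232 \cdot 1} = - \frac{466593}{232}$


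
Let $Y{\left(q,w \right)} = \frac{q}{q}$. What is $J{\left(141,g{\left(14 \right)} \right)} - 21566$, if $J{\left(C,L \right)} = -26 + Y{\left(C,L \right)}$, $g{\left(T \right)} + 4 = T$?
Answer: $-21591$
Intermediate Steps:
$Y{\left(q,w \right)} = 1$
$g{\left(T \right)} = -4 + T$
$J{\left(C,L \right)} = -25$ ($J{\left(C,L \right)} = -26 + 1 = -25$)
$J{\left(141,g{\left(14 \right)} \right)} - 21566 = -25 - 21566 = -21591$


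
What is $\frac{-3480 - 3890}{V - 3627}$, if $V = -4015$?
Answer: $\frac{3685}{3821} \approx 0.96441$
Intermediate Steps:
$\frac{-3480 - 3890}{V - 3627} = \frac{-3480 - 3890}{-4015 - 3627} = - \frac{7370}{-7642} = \left(-7370\right) \left(- \frac{1}{7642}\right) = \frac{3685}{3821}$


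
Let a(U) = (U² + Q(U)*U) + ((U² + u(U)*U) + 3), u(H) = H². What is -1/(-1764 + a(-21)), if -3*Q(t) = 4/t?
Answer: 3/30424 ≈ 9.8606e-5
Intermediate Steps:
Q(t) = -4/(3*t)
a(U) = 5/3 + U³ + 2*U² (a(U) = (U² + (-4/(3*U))*U) + ((U² + U²*U) + 3) = (U² - 4/3) + ((U² + U³) + 3) = (-4/3 + U²) + (3 + U² + U³) = 5/3 + U³ + 2*U²)
-1/(-1764 + a(-21)) = -1/(-1764 + (5/3 + (-21)³ + 2*(-21)²)) = -1/(-1764 + (5/3 - 9261 + 2*441)) = -1/(-1764 + (5/3 - 9261 + 882)) = -1/(-1764 - 25132/3) = -1/(-30424/3) = -1*(-3/30424) = 3/30424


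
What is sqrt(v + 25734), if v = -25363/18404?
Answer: sqrt(2178956178973)/9202 ≈ 160.41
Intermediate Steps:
v = -25363/18404 (v = -25363*1/18404 = -25363/18404 ≈ -1.3781)
sqrt(v + 25734) = sqrt(-25363/18404 + 25734) = sqrt(473583173/18404) = sqrt(2178956178973)/9202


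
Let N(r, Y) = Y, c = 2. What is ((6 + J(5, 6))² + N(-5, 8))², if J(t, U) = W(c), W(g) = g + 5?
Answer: 31329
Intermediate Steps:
W(g) = 5 + g
J(t, U) = 7 (J(t, U) = 5 + 2 = 7)
((6 + J(5, 6))² + N(-5, 8))² = ((6 + 7)² + 8)² = (13² + 8)² = (169 + 8)² = 177² = 31329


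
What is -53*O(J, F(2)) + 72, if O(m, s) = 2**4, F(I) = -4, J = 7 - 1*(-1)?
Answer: -776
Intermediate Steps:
J = 8 (J = 7 + 1 = 8)
O(m, s) = 16
-53*O(J, F(2)) + 72 = -53*16 + 72 = -848 + 72 = -776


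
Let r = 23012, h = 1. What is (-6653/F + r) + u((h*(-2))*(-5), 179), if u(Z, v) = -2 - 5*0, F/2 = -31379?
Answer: 1444068233/62758 ≈ 23010.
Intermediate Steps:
F = -62758 (F = 2*(-31379) = -62758)
u(Z, v) = -2 (u(Z, v) = -2 + 0 = -2)
(-6653/F + r) + u((h*(-2))*(-5), 179) = (-6653/(-62758) + 23012) - 2 = (-6653*(-1/62758) + 23012) - 2 = (6653/62758 + 23012) - 2 = 1444193749/62758 - 2 = 1444068233/62758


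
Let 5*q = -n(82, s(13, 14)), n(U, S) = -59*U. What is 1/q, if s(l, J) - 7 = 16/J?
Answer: 5/4838 ≈ 0.0010335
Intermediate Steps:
s(l, J) = 7 + 16/J
q = 4838/5 (q = (-(-59)*82)/5 = (-1*(-4838))/5 = (1/5)*4838 = 4838/5 ≈ 967.60)
1/q = 1/(4838/5) = 5/4838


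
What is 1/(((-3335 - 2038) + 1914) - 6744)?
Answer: -1/10203 ≈ -9.8010e-5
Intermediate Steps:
1/(((-3335 - 2038) + 1914) - 6744) = 1/((-5373 + 1914) - 6744) = 1/(-3459 - 6744) = 1/(-10203) = -1/10203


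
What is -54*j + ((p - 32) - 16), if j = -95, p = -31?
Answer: 5051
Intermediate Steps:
-54*j + ((p - 32) - 16) = -54*(-95) + ((-31 - 32) - 16) = 5130 + (-63 - 16) = 5130 - 79 = 5051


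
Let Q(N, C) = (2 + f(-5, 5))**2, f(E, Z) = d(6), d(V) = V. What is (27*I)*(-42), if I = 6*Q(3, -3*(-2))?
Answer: -435456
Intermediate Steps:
f(E, Z) = 6
Q(N, C) = 64 (Q(N, C) = (2 + 6)**2 = 8**2 = 64)
I = 384 (I = 6*64 = 384)
(27*I)*(-42) = (27*384)*(-42) = 10368*(-42) = -435456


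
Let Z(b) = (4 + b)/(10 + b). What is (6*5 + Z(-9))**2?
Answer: 625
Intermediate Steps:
Z(b) = (4 + b)/(10 + b)
(6*5 + Z(-9))**2 = (6*5 + (4 - 9)/(10 - 9))**2 = (30 - 5/1)**2 = (30 + 1*(-5))**2 = (30 - 5)**2 = 25**2 = 625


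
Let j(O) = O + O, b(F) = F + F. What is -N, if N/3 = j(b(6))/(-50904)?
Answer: 1/707 ≈ 0.0014144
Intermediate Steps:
b(F) = 2*F
j(O) = 2*O
N = -1/707 (N = 3*((2*(2*6))/(-50904)) = 3*((2*12)*(-1/50904)) = 3*(24*(-1/50904)) = 3*(-1/2121) = -1/707 ≈ -0.0014144)
-N = -1*(-1/707) = 1/707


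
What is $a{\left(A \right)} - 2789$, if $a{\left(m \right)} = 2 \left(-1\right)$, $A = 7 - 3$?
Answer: $-2791$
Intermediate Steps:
$A = 4$ ($A = 7 - 3 = 4$)
$a{\left(m \right)} = -2$
$a{\left(A \right)} - 2789 = -2 - 2789 = -2791$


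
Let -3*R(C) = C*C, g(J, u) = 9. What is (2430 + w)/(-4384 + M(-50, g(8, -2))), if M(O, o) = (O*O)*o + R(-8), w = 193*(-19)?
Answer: -3711/54284 ≈ -0.068363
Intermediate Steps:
w = -3667
R(C) = -C²/3 (R(C) = -C*C/3 = -C²/3)
M(O, o) = -64/3 + o*O² (M(O, o) = (O*O)*o - ⅓*(-8)² = O²*o - ⅓*64 = o*O² - 64/3 = -64/3 + o*O²)
(2430 + w)/(-4384 + M(-50, g(8, -2))) = (2430 - 3667)/(-4384 + (-64/3 + 9*(-50)²)) = -1237/(-4384 + (-64/3 + 9*2500)) = -1237/(-4384 + (-64/3 + 22500)) = -1237/(-4384 + 67436/3) = -1237/54284/3 = -1237*3/54284 = -3711/54284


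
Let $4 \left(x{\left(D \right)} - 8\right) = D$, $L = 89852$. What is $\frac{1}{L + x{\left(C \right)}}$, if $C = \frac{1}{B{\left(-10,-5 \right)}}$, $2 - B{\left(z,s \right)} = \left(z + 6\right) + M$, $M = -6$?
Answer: $\frac{48}{4313281} \approx 1.1128 \cdot 10^{-5}$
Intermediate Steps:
$B{\left(z,s \right)} = 2 - z$ ($B{\left(z,s \right)} = 2 - \left(\left(z + 6\right) - 6\right) = 2 - \left(\left(6 + z\right) - 6\right) = 2 - z$)
$C = \frac{1}{12}$ ($C = \frac{1}{2 - -10} = \frac{1}{2 + 10} = \frac{1}{12} \approx 0.083333$)
$x{\left(D \right)} = 8 + \frac{D}{4}$
$\frac{1}{L + x{\left(C \right)}} = \frac{1}{89852 + \left(8 + \frac{1}{4} \cdot \frac{1}{12}\right)} = \frac{1}{89852 + \left(8 + \frac{1}{48}\right)} = \frac{1}{89852 + \frac{385}{48}} = \frac{1}{\frac{4313281}{48}} = \frac{48}{4313281}$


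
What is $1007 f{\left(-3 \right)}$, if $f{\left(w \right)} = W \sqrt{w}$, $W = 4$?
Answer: $4028 i \sqrt{3} \approx 6976.7 i$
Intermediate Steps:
$f{\left(w \right)} = 4 \sqrt{w}$
$1007 f{\left(-3 \right)} = 1007 \cdot 4 \sqrt{-3} = 1007 \cdot 4 i \sqrt{3} = 4028 i \sqrt{3}$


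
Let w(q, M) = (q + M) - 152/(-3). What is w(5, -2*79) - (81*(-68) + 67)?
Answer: 16016/3 ≈ 5338.7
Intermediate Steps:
w(q, M) = 152/3 + M + q (w(q, M) = (M + q) - 152*(-1/3) = (M + q) + 152/3 = 152/3 + M + q)
w(5, -2*79) - (81*(-68) + 67) = (152/3 - 2*79 + 5) - (81*(-68) + 67) = (152/3 - 158 + 5) - (-5508 + 67) = -307/3 - 1*(-5441) = -307/3 + 5441 = 16016/3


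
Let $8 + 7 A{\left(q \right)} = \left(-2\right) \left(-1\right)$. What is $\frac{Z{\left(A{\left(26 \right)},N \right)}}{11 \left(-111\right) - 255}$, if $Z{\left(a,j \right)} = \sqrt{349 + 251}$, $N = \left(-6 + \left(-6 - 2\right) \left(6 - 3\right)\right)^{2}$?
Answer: $- \frac{5 \sqrt{6}}{738} \approx -0.016595$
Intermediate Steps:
$A{\left(q \right)} = - \frac{6}{7}$ ($A{\left(q \right)} = - \frac{8}{7} + \frac{\left(-2\right) \left(-1\right)}{7} = - \frac{8}{7} + \frac{1}{7} \cdot 2 = - \frac{8}{7} + \frac{2}{7} = - \frac{6}{7}$)
$N = 900$ ($N = \left(-6 - 24\right)^{2} = \left(-30\right)^{2} = 900$)
$Z{\left(a,j \right)} = 10 \sqrt{6}$ ($Z{\left(a,j \right)} = \sqrt{600} = 10 \sqrt{6}$)
$\frac{Z{\left(A{\left(26 \right)},N \right)}}{11 \left(-111\right) - 255} = \frac{10 \sqrt{6}}{11 \left(-111\right) - 255} = \frac{10 \sqrt{6}}{-1221 - 255} = \frac{10 \sqrt{6}}{-1476} = 10 \sqrt{6} \left(- \frac{1}{1476}\right) = - \frac{5 \sqrt{6}}{738}$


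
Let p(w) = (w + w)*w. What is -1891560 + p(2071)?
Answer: 6686522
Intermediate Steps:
p(w) = 2*w² (p(w) = (2*w)*w = 2*w²)
-1891560 + p(2071) = -1891560 + 2*2071² = -1891560 + 2*4289041 = -1891560 + 8578082 = 6686522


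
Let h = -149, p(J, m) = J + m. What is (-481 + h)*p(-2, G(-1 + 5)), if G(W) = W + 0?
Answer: -1260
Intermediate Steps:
G(W) = W
(-481 + h)*p(-2, G(-1 + 5)) = (-481 - 149)*(-2 + (-1 + 5)) = -630*(-2 + 4) = -630*2 = -1260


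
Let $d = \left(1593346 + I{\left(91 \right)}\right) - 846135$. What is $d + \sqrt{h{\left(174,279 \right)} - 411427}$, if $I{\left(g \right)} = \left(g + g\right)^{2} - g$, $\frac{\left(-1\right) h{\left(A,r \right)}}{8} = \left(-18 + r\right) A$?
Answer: $780244 + 7 i \sqrt{15811} \approx 7.8024 \cdot 10^{5} + 880.19 i$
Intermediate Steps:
$h{\left(A,r \right)} = - 8 A \left(-18 + r\right)$ ($h{\left(A,r \right)} = - 8 \left(-18 + r\right) A = - 8 A \left(-18 + r\right)$)
$I{\left(g \right)} = - g + 4 g^{2}$ ($I{\left(g \right)} = \left(2 g\right)^{2} - g = 4 g^{2} - g = - g + 4 g^{2}$)
$d = 780244$ ($d = \left(1593346 + 91 \left(-1 + 4 \cdot 91\right)\right) - 846135 = \left(1593346 + 91 \left(-1 + 364\right)\right) - 846135 = \left(1593346 + 91 \cdot 363\right) - 846135 = \left(1593346 + 33033\right) - 846135 = 1626379 - 846135 = 780244$)
$d + \sqrt{h{\left(174,279 \right)} - 411427} = 780244 + \sqrt{8 \cdot 174 \left(18 - 279\right) - 411427} = 780244 + \sqrt{8 \cdot 174 \left(-261\right) - 411427} = 780244 + \sqrt{-363312 - 411427} = 780244 + \sqrt{-774739} = 780244 + 7 i \sqrt{15811}$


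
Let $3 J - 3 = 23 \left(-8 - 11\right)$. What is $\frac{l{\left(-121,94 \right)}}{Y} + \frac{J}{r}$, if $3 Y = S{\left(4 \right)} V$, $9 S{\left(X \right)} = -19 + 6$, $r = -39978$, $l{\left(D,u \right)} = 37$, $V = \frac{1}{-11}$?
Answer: $\frac{658980184}{779571} \approx 845.31$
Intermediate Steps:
$V = - \frac{1}{11} \approx -0.090909$
$J = - \frac{434}{3}$ ($J = 1 + \frac{23 \left(-8 - 11\right)}{3} = 1 + \frac{23 \left(-19\right)}{3} = 1 + \frac{1}{3} \left(-437\right) = 1 - \frac{437}{3} = - \frac{434}{3} \approx -144.67$)
$S{\left(X \right)} = - \frac{13}{9}$ ($S{\left(X \right)} = \frac{-19 + 6}{9} = \frac{1}{9} \left(-13\right) = - \frac{13}{9}$)
$Y = \frac{13}{297}$ ($Y = \frac{\left(- \frac{13}{9}\right) \left(- \frac{1}{11}\right)}{3} = \frac{1}{3} \cdot \frac{13}{99} = \frac{13}{297} \approx 0.043771$)
$\frac{l{\left(-121,94 \right)}}{Y} + \frac{J}{r} = \frac{37}{\frac{13}{297}} - \frac{434}{3 \left(-39978\right)} = 37 \cdot \frac{297}{13} - - \frac{217}{59967} = \frac{10989}{13} + \frac{217}{59967} = \frac{658980184}{779571}$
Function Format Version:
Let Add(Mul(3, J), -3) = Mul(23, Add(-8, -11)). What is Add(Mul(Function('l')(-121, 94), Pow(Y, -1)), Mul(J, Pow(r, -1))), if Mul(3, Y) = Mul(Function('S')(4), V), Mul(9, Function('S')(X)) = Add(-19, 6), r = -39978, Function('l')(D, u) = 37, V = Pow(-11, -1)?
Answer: Rational(658980184, 779571) ≈ 845.31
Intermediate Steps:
V = Rational(-1, 11) ≈ -0.090909
J = Rational(-434, 3) (J = Add(1, Mul(Rational(1, 3), Mul(23, Add(-8, -11)))) = Add(1, Mul(Rational(1, 3), Mul(23, -19))) = Add(1, Mul(Rational(1, 3), -437)) = Add(1, Rational(-437, 3)) = Rational(-434, 3) ≈ -144.67)
Function('S')(X) = Rational(-13, 9) (Function('S')(X) = Mul(Rational(1, 9), Add(-19, 6)) = Mul(Rational(1, 9), -13) = Rational(-13, 9))
Y = Rational(13, 297) (Y = Mul(Rational(1, 3), Mul(Rational(-13, 9), Rational(-1, 11))) = Mul(Rational(1, 3), Rational(13, 99)) = Rational(13, 297) ≈ 0.043771)
Add(Mul(Function('l')(-121, 94), Pow(Y, -1)), Mul(J, Pow(r, -1))) = Add(Mul(37, Pow(Rational(13, 297), -1)), Mul(Rational(-434, 3), Pow(-39978, -1))) = Add(Mul(37, Rational(297, 13)), Mul(Rational(-434, 3), Rational(-1, 39978))) = Add(Rational(10989, 13), Rational(217, 59967)) = Rational(658980184, 779571)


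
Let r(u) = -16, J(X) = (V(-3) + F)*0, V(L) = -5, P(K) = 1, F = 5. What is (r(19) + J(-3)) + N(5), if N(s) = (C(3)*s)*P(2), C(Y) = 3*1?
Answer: -1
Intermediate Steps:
C(Y) = 3
J(X) = 0 (J(X) = (-5 + 5)*0 = 0*0 = 0)
N(s) = 3*s (N(s) = (3*s)*1 = 3*s)
(r(19) + J(-3)) + N(5) = (-16 + 0) + 3*5 = -16 + 15 = -1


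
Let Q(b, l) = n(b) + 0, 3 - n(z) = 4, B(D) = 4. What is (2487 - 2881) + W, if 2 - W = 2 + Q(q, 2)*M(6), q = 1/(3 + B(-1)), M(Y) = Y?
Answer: -388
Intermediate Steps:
n(z) = -1 (n(z) = 3 - 1*4 = 3 - 4 = -1)
q = 1/7 (q = 1/(3 + 4) = 1/7 ≈ 0.14286)
Q(b, l) = -1 (Q(b, l) = -1 + 0 = -1)
W = 6 (W = 2 - (2 - 1*6) = 2 - (2 - 6) = 2 - 1*(-4) = 2 + 4 = 6)
(2487 - 2881) + W = (2487 - 2881) + 6 = -394 + 6 = -388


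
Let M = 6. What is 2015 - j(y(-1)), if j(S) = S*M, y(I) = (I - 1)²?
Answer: 1991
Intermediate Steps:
y(I) = (-1 + I)²
j(S) = 6*S (j(S) = S*6 = 6*S)
2015 - j(y(-1)) = 2015 - 6*(-1 - 1)² = 2015 - 6*(-2)² = 2015 - 6*4 = 2015 - 1*24 = 2015 - 24 = 1991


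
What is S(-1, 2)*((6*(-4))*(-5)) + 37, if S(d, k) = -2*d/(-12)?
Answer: 17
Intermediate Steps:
S(d, k) = d/6 (S(d, k) = -2*d*(-1/12) = d/6)
S(-1, 2)*((6*(-4))*(-5)) + 37 = ((⅙)*(-1))*((6*(-4))*(-5)) + 37 = -(-4)*(-5) + 37 = -⅙*120 + 37 = -20 + 37 = 17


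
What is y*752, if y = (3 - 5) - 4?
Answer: -4512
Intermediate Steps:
y = -6 (y = -2 - 4 = -6)
y*752 = -6*752 = -4512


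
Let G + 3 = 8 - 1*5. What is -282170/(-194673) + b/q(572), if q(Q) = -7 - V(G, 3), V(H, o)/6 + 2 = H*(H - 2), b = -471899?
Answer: -91864583177/973365 ≈ -94378.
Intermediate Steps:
G = 0 (G = -3 + (8 - 1*5) = -3 + (8 - 5) = -3 + 3 = 0)
V(H, o) = -12 + 6*H*(-2 + H) (V(H, o) = -12 + 6*(H*(H - 2)) = -12 + 6*(H*(-2 + H)) = -12 + 6*H*(-2 + H))
q(Q) = 5 (q(Q) = -7 - (-12 - 12*0 + 6*0**2) = -7 - (-12 + 0 + 6*0) = -7 - (-12 + 0 + 0) = -7 - 1*(-12) = -7 + 12 = 5)
-282170/(-194673) + b/q(572) = -282170/(-194673) - 471899/5 = -282170*(-1/194673) - 471899*1/5 = 282170/194673 - 471899/5 = -91864583177/973365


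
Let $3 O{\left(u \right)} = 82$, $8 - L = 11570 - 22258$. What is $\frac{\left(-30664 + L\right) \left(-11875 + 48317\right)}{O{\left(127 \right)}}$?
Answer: $- \frac{1091510784}{41} \approx -2.6622 \cdot 10^{7}$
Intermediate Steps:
$L = 10696$ ($L = 8 - \left(11570 - 22258\right) = 8 - -10688 = 8 + 10688 = 10696$)
$O{\left(u \right)} = \frac{82}{3}$ ($O{\left(u \right)} = \frac{1}{3} \cdot 82 = \frac{82}{3}$)
$\frac{\left(-30664 + L\right) \left(-11875 + 48317\right)}{O{\left(127 \right)}} = \frac{\left(-30664 + 10696\right) \left(-11875 + 48317\right)}{\frac{82}{3}} = \left(-19968\right) 36442 \cdot \frac{3}{82} = \left(-727673856\right) \frac{3}{82} = - \frac{1091510784}{41}$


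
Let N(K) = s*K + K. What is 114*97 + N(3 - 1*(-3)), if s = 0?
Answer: 11064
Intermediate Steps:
N(K) = K (N(K) = 0*K + K = 0 + K = K)
114*97 + N(3 - 1*(-3)) = 114*97 + (3 - 1*(-3)) = 11058 + (3 + 3) = 11058 + 6 = 11064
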